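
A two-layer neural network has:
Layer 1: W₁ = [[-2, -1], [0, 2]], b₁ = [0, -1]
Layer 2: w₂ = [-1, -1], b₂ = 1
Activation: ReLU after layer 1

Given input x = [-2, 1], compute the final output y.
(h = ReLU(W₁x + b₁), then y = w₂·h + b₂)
y = -3

Layer 1 pre-activation: z₁ = [3, 1]
After ReLU: h = [3, 1]
Layer 2 output: y = -1×3 + -1×1 + 1 = -3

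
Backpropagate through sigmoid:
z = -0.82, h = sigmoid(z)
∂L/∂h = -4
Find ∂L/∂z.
∂L/∂z = -0.8491

σ(-0.82) = 0.3058
σ'(-0.82) = σ(-0.82)(1 - σ(-0.82)) = 0.3058 × 0.6942 = 0.2123
∂L/∂z = ∂L/∂h · σ'(z) = -4 × 0.2123 = -0.8491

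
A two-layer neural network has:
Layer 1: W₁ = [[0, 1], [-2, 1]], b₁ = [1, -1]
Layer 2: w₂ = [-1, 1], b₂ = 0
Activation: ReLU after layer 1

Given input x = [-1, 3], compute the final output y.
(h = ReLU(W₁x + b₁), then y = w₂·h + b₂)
y = 0

Layer 1 pre-activation: z₁ = [4, 4]
After ReLU: h = [4, 4]
Layer 2 output: y = -1×4 + 1×4 + 0 = 0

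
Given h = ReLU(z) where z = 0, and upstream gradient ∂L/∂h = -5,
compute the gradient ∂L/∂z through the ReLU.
∂L/∂z = 0

h = ReLU(0) = 0
At z = 0: ∂h/∂z = 0 (by convention)
∂L/∂z = ∂L/∂h · ∂h/∂z = -5 × 0 = 0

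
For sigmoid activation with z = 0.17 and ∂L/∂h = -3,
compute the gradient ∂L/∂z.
∂L/∂z = -0.7446

σ(0.17) = 0.5424
σ'(0.17) = σ(0.17)(1 - σ(0.17)) = 0.5424 × 0.4576 = 0.2482
∂L/∂z = ∂L/∂h · σ'(z) = -3 × 0.2482 = -0.7446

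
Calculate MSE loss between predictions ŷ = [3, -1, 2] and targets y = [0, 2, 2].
MSE = 6

MSE = (1/3)((3-0)² + (-1-2)² + (2-2)²) = (1/3)(9 + 9 + 0) = 6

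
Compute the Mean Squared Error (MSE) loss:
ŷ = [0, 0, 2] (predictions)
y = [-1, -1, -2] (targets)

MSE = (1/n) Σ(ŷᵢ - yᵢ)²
MSE = 6

MSE = (1/3)((0--1)² + (0--1)² + (2--2)²) = (1/3)(1 + 1 + 16) = 6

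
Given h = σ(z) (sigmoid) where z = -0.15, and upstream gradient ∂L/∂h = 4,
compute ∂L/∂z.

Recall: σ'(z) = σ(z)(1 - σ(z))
∂L/∂z = 0.9944

σ(-0.15) = 0.4626
σ'(-0.15) = σ(-0.15)(1 - σ(-0.15)) = 0.4626 × 0.5374 = 0.2486
∂L/∂z = ∂L/∂h · σ'(z) = 4 × 0.2486 = 0.9944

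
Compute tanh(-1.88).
-0.9545

tanh(-1.88) = (e^(-1.88) - e^(1.88))/(e^(-1.88) + e^(1.88)) = -0.9545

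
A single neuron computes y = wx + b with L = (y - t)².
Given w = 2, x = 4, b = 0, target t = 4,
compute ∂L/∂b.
∂L/∂b = 8

y = wx + b = (2)(4) + 0 = 8
∂L/∂y = 2(y - t) = 2(8 - 4) = 8
∂y/∂b = 1
∂L/∂b = ∂L/∂y · ∂y/∂b = 8 × 1 = 8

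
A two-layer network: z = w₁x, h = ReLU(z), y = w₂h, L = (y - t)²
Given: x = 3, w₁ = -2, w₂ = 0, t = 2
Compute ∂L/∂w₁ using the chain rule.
∂L/∂w₁ = 0

Forward pass:
z = w₁x = -2×3 = -6
h = ReLU(-6) = 0
y = w₂h = 0×0 = 0

Backward pass:
∂L/∂y = 2(y - t) = 2(0 - 2) = -4
∂y/∂h = w₂ = 0
∂h/∂z = 0 (ReLU derivative)
∂z/∂w₁ = x = 3

∂L/∂w₁ = -4 × 0 × 0 × 3 = 0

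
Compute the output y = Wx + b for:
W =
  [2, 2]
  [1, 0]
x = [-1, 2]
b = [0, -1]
y = [2, -2]

Wx = [2×-1 + 2×2, 1×-1 + 0×2]
   = [2, -1]
y = Wx + b = [2 + 0, -1 + -1] = [2, -2]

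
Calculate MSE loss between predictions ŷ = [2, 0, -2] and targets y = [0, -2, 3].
MSE = 11

MSE = (1/3)((2-0)² + (0--2)² + (-2-3)²) = (1/3)(4 + 4 + 25) = 11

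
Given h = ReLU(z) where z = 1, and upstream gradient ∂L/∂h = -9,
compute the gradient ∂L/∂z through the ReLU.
∂L/∂z = -9

h = ReLU(1) = 1
Since z > 0: ∂h/∂z = 1
∂L/∂z = ∂L/∂h · ∂h/∂z = -9 × 1 = -9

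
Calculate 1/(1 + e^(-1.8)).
0.8581

sigmoid(1.8) = 1/(1 + e^(-1.8)) = 1/(1 + 0.1653) = 0.8581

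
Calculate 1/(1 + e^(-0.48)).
0.6177

sigmoid(0.48) = 1/(1 + e^(-0.48)) = 1/(1 + 0.6188) = 0.6177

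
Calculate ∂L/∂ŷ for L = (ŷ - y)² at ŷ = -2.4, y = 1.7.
∂L/∂ŷ = -8.2

∂L/∂ŷ = 2(ŷ - y) = 2(-2.4 - 1.7) = 2(-4.1) = -8.2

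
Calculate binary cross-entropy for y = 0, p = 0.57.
L = 0.844

L = -0·log(0.57) - 1·log(0.43) = -log(0.43) = 0.844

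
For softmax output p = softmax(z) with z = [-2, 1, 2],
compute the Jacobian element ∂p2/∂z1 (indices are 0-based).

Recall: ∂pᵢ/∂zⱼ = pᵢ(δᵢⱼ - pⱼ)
∂p2/∂z1 = -0.1915

p = softmax(z) = [0.01321, 0.2654, 0.7214]
p2 = 0.7214, p1 = 0.2654

∂p2/∂z1 = -p2 × p1 = -0.7214 × 0.2654 = -0.1915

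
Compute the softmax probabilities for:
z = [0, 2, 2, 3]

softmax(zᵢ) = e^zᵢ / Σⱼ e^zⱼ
p = [0.0279, 0.206, 0.206, 0.5601]

exp(z) = [1, 7.389, 7.389, 20.09]
Sum = 35.86
p = [0.0279, 0.206, 0.206, 0.5601]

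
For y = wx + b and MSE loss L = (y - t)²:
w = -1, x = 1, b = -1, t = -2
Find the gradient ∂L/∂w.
∂L/∂w = 0

y = wx + b = (-1)(1) + -1 = -2
∂L/∂y = 2(y - t) = 2(-2 - -2) = 0
∂y/∂w = x = 1
∂L/∂w = ∂L/∂y · ∂y/∂w = 0 × 1 = 0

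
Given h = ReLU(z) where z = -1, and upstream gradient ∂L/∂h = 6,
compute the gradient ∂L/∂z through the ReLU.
∂L/∂z = 0

h = ReLU(-1) = 0
Since z < 0: ∂h/∂z = 0
∂L/∂z = ∂L/∂h · ∂h/∂z = 6 × 0 = 0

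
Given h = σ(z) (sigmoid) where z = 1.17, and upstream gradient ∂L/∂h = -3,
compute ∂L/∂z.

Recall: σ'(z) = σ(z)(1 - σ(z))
∂L/∂z = -0.5423

σ(1.17) = 0.7631
σ'(1.17) = σ(1.17)(1 - σ(1.17)) = 0.7631 × 0.2369 = 0.1808
∂L/∂z = ∂L/∂h · σ'(z) = -3 × 0.1808 = -0.5423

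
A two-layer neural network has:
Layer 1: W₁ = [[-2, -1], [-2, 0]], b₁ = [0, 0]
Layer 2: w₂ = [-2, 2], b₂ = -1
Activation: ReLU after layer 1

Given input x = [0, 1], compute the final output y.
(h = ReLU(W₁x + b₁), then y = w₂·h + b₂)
y = -1

Layer 1 pre-activation: z₁ = [-1, 0]
After ReLU: h = [0, 0]
Layer 2 output: y = -2×0 + 2×0 + -1 = -1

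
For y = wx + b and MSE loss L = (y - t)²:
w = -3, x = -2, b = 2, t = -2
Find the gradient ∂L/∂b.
∂L/∂b = 20

y = wx + b = (-3)(-2) + 2 = 8
∂L/∂y = 2(y - t) = 2(8 - -2) = 20
∂y/∂b = 1
∂L/∂b = ∂L/∂y · ∂y/∂b = 20 × 1 = 20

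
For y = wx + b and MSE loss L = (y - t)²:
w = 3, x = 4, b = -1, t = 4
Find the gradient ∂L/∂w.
∂L/∂w = 56

y = wx + b = (3)(4) + -1 = 11
∂L/∂y = 2(y - t) = 2(11 - 4) = 14
∂y/∂w = x = 4
∂L/∂w = ∂L/∂y · ∂y/∂w = 14 × 4 = 56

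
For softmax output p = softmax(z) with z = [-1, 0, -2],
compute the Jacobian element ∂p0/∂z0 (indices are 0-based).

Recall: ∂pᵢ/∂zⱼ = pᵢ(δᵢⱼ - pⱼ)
∂p0/∂z0 = 0.1848

p = softmax(z) = [0.2447, 0.6652, 0.09003]
p0 = 0.2447

∂p0/∂z0 = p0(1 - p0) = 0.2447 × (1 - 0.2447) = 0.1848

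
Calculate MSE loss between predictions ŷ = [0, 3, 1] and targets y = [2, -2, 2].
MSE = 10

MSE = (1/3)((0-2)² + (3--2)² + (1-2)²) = (1/3)(4 + 25 + 1) = 10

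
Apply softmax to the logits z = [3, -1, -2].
p = [0.9756, 0.0179, 0.0066]

exp(z) = [20.09, 0.3679, 0.1353]
Sum = 20.59
p = [0.9756, 0.0179, 0.0066]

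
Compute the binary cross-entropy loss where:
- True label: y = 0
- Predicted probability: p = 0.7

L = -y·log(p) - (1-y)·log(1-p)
L = 1.204

L = -0·log(0.7) - 1·log(0.3) = -log(0.3) = 1.204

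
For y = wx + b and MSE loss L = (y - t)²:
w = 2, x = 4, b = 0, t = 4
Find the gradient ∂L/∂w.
∂L/∂w = 32

y = wx + b = (2)(4) + 0 = 8
∂L/∂y = 2(y - t) = 2(8 - 4) = 8
∂y/∂w = x = 4
∂L/∂w = ∂L/∂y · ∂y/∂w = 8 × 4 = 32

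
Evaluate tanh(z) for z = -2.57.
-0.9884

tanh(-2.57) = (e^(-2.57) - e^(2.57))/(e^(-2.57) + e^(2.57)) = -0.9884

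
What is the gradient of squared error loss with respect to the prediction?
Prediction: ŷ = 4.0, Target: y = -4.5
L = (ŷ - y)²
∂L/∂ŷ = 17.0

∂L/∂ŷ = 2(ŷ - y) = 2(4.0 - -4.5) = 2(8.5) = 17.0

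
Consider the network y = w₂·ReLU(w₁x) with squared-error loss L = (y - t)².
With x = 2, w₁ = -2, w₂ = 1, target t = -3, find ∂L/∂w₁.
∂L/∂w₁ = 0

Forward pass:
z = w₁x = -2×2 = -4
h = ReLU(-4) = 0
y = w₂h = 1×0 = 0

Backward pass:
∂L/∂y = 2(y - t) = 2(0 - -3) = 6
∂y/∂h = w₂ = 1
∂h/∂z = 0 (ReLU derivative)
∂z/∂w₁ = x = 2

∂L/∂w₁ = 6 × 1 × 0 × 2 = 0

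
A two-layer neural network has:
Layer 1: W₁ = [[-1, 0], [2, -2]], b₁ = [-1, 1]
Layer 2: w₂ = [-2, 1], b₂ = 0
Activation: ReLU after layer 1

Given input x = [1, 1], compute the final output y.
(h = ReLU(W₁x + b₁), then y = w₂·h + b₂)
y = 1

Layer 1 pre-activation: z₁ = [-2, 1]
After ReLU: h = [0, 1]
Layer 2 output: y = -2×0 + 1×1 + 0 = 1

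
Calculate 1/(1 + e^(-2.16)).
0.8966

sigmoid(2.16) = 1/(1 + e^(-2.16)) = 1/(1 + 0.1153) = 0.8966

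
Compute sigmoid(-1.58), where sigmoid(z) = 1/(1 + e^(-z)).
0.1708

sigmoid(-1.58) = 1/(1 + e^(1.58)) = 1/(1 + 4.855) = 0.1708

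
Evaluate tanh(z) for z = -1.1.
-0.8005

tanh(-1.1) = (e^(-1.1) - e^(1.1))/(e^(-1.1) + e^(1.1)) = -0.8005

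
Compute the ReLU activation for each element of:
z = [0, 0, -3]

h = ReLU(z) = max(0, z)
h = [0, 0, 0]

ReLU applied element-wise: max(0,0)=0, max(0,0)=0, max(0,-3)=0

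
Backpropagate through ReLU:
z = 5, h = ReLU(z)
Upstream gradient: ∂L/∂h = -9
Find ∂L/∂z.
∂L/∂z = -9

h = ReLU(5) = 5
Since z > 0: ∂h/∂z = 1
∂L/∂z = ∂L/∂h · ∂h/∂z = -9 × 1 = -9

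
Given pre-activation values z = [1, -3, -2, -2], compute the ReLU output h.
h = [1, 0, 0, 0]

ReLU applied element-wise: max(0,1)=1, max(0,-3)=0, max(0,-2)=0, max(0,-2)=0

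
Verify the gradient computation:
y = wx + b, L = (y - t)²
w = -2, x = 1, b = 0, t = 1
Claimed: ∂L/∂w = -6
Correct

y = (-2)(1) + 0 = -2
∂L/∂y = 2(y - t) = 2(-2 - 1) = -6
∂y/∂w = x = 1
∂L/∂w = -6 × 1 = -6

Claimed value: -6
Correct: The correct gradient is -6.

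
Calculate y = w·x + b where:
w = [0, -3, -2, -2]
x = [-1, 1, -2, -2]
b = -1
y = 4

y = (0)(-1) + (-3)(1) + (-2)(-2) + (-2)(-2) + -1 = 4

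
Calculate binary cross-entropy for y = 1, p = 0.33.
L = 1.109

L = -1·log(0.33) - 0·log(0.67) = -log(0.33) = 1.109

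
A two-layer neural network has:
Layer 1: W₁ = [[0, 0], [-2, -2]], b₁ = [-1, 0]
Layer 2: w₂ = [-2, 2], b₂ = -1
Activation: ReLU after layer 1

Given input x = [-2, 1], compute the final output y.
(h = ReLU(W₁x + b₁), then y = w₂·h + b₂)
y = 3

Layer 1 pre-activation: z₁ = [-1, 2]
After ReLU: h = [0, 2]
Layer 2 output: y = -2×0 + 2×2 + -1 = 3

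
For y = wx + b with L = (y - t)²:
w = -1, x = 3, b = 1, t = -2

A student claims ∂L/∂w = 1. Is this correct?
Incorrect

y = (-1)(3) + 1 = -2
∂L/∂y = 2(y - t) = 2(-2 - -2) = 0
∂y/∂w = x = 3
∂L/∂w = 0 × 3 = 0

Claimed value: 1
Incorrect: The correct gradient is 0.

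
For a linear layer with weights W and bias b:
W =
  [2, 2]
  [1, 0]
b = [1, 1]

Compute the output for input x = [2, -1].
y = [3, 3]

Wx = [2×2 + 2×-1, 1×2 + 0×-1]
   = [2, 2]
y = Wx + b = [2 + 1, 2 + 1] = [3, 3]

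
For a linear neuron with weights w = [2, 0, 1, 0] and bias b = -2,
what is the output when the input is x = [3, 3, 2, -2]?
y = 6

y = (2)(3) + (0)(3) + (1)(2) + (0)(-2) + -2 = 6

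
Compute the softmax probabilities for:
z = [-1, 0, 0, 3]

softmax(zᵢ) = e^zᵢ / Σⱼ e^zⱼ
p = [0.0164, 0.0445, 0.0445, 0.8945]

exp(z) = [0.3679, 1, 1, 20.09]
Sum = 22.45
p = [0.0164, 0.0445, 0.0445, 0.8945]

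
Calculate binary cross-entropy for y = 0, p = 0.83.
L = 1.772

L = -0·log(0.83) - 1·log(0.17) = -log(0.17) = 1.772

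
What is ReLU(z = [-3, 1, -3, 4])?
h = [0, 1, 0, 4]

ReLU applied element-wise: max(0,-3)=0, max(0,1)=1, max(0,-3)=0, max(0,4)=4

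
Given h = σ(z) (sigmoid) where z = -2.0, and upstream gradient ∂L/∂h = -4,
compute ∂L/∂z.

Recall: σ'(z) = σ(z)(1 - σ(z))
∂L/∂z = -0.42

σ(-2.0) = 0.1192
σ'(-2.0) = σ(-2.0)(1 - σ(-2.0)) = 0.1192 × 0.8808 = 0.105
∂L/∂z = ∂L/∂h · σ'(z) = -4 × 0.105 = -0.42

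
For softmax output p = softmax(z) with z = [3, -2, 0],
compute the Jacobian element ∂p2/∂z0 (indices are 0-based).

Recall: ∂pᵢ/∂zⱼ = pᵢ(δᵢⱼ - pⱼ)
∂p2/∂z0 = -0.0446

p = softmax(z) = [0.9465, 0.006377, 0.04712]
p2 = 0.04712, p0 = 0.9465

∂p2/∂z0 = -p2 × p0 = -0.04712 × 0.9465 = -0.0446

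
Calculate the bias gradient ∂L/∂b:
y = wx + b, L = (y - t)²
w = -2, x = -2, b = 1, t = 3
∂L/∂b = 4

y = wx + b = (-2)(-2) + 1 = 5
∂L/∂y = 2(y - t) = 2(5 - 3) = 4
∂y/∂b = 1
∂L/∂b = ∂L/∂y · ∂y/∂b = 4 × 1 = 4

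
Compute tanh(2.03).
0.9661

tanh(2.03) = (e^(2.03) - e^(-2.03))/(e^(2.03) + e^(-2.03)) = 0.9661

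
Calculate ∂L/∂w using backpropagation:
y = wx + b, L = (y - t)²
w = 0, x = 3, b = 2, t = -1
∂L/∂w = 18

y = wx + b = (0)(3) + 2 = 2
∂L/∂y = 2(y - t) = 2(2 - -1) = 6
∂y/∂w = x = 3
∂L/∂w = ∂L/∂y · ∂y/∂w = 6 × 3 = 18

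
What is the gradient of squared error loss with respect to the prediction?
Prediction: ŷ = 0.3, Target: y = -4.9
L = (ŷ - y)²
∂L/∂ŷ = 10.4

∂L/∂ŷ = 2(ŷ - y) = 2(0.3 - -4.9) = 2(5.2) = 10.4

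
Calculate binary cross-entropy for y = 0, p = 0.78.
L = 1.514

L = -0·log(0.78) - 1·log(0.22) = -log(0.22) = 1.514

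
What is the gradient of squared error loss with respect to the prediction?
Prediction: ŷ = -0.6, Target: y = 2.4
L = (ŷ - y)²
∂L/∂ŷ = -6.0

∂L/∂ŷ = 2(ŷ - y) = 2(-0.6 - 2.4) = 2(-3.0) = -6.0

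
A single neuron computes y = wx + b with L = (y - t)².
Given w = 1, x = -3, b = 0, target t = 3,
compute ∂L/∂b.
∂L/∂b = -12

y = wx + b = (1)(-3) + 0 = -3
∂L/∂y = 2(y - t) = 2(-3 - 3) = -12
∂y/∂b = 1
∂L/∂b = ∂L/∂y · ∂y/∂b = -12 × 1 = -12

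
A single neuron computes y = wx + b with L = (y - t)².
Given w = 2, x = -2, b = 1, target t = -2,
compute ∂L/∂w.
∂L/∂w = 4

y = wx + b = (2)(-2) + 1 = -3
∂L/∂y = 2(y - t) = 2(-3 - -2) = -2
∂y/∂w = x = -2
∂L/∂w = ∂L/∂y · ∂y/∂w = -2 × -2 = 4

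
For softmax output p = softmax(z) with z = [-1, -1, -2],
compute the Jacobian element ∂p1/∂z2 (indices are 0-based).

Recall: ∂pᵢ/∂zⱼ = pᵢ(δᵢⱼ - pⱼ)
∂p1/∂z2 = -0.06561

p = softmax(z) = [0.4223, 0.4223, 0.1554]
p1 = 0.4223, p2 = 0.1554

∂p1/∂z2 = -p1 × p2 = -0.4223 × 0.1554 = -0.06561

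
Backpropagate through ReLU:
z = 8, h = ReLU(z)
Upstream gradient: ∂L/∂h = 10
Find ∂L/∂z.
∂L/∂z = 10

h = ReLU(8) = 8
Since z > 0: ∂h/∂z = 1
∂L/∂z = ∂L/∂h · ∂h/∂z = 10 × 1 = 10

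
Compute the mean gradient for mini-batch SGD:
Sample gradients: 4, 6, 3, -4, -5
Average gradient = 0.8

Average = (1/5)(4 + 6 + 3 + -4 + -5) = 4/5 = 0.8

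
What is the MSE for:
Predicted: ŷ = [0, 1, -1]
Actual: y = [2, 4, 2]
MSE = 7.333

MSE = (1/3)((0-2)² + (1-4)² + (-1-2)²) = (1/3)(4 + 9 + 9) = 7.333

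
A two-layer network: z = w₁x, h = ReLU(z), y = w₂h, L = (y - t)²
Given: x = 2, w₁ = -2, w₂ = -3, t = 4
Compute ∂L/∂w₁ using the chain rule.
∂L/∂w₁ = 0

Forward pass:
z = w₁x = -2×2 = -4
h = ReLU(-4) = 0
y = w₂h = -3×0 = 0

Backward pass:
∂L/∂y = 2(y - t) = 2(0 - 4) = -8
∂y/∂h = w₂ = -3
∂h/∂z = 0 (ReLU derivative)
∂z/∂w₁ = x = 2

∂L/∂w₁ = -8 × -3 × 0 × 2 = 0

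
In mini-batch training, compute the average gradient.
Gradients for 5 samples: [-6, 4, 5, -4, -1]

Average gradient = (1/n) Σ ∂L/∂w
Average gradient = -0.4

Average = (1/5)(-6 + 4 + 5 + -4 + -1) = -2/5 = -0.4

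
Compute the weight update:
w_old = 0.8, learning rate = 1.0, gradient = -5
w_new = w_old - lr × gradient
w_new = 5.8

w_new = w - η·∂L/∂w = 0.8 - 1.0×(-5) = 0.8 - (-5) = 5.8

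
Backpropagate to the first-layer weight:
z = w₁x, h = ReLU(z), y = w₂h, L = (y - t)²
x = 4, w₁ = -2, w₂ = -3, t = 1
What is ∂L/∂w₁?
∂L/∂w₁ = 0

Forward pass:
z = w₁x = -2×4 = -8
h = ReLU(-8) = 0
y = w₂h = -3×0 = 0

Backward pass:
∂L/∂y = 2(y - t) = 2(0 - 1) = -2
∂y/∂h = w₂ = -3
∂h/∂z = 0 (ReLU derivative)
∂z/∂w₁ = x = 4

∂L/∂w₁ = -2 × -3 × 0 × 4 = 0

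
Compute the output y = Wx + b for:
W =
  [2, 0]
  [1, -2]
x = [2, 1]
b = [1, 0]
y = [5, 0]

Wx = [2×2 + 0×1, 1×2 + -2×1]
   = [4, 0]
y = Wx + b = [4 + 1, 0 + 0] = [5, 0]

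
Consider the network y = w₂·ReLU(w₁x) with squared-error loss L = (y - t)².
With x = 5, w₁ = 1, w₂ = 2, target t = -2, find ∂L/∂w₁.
∂L/∂w₁ = 240

Forward pass:
z = w₁x = 1×5 = 5
h = ReLU(5) = 5
y = w₂h = 2×5 = 10

Backward pass:
∂L/∂y = 2(y - t) = 2(10 - -2) = 24
∂y/∂h = w₂ = 2
∂h/∂z = 1 (ReLU derivative)
∂z/∂w₁ = x = 5

∂L/∂w₁ = 24 × 2 × 1 × 5 = 240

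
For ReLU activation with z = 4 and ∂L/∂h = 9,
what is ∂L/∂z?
∂L/∂z = 9

h = ReLU(4) = 4
Since z > 0: ∂h/∂z = 1
∂L/∂z = ∂L/∂h · ∂h/∂z = 9 × 1 = 9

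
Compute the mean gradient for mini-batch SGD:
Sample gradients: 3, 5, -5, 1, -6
Average gradient = -0.4

Average = (1/5)(3 + 5 + -5 + 1 + -6) = -2/5 = -0.4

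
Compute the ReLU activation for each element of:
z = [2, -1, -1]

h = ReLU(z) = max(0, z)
h = [2, 0, 0]

ReLU applied element-wise: max(0,2)=2, max(0,-1)=0, max(0,-1)=0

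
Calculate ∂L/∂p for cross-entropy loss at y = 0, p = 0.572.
∂L/∂p = 2.336

∂L/∂p = -y/p + (1-y)/(1-p) = 0 + 1/0.428 = 2.336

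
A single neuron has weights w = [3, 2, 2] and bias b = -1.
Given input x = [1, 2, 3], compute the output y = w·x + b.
y = 12

y = (3)(1) + (2)(2) + (2)(3) + -1 = 12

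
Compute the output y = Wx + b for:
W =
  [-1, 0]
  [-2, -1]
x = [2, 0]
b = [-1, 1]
y = [-3, -3]

Wx = [-1×2 + 0×0, -2×2 + -1×0]
   = [-2, -4]
y = Wx + b = [-2 + -1, -4 + 1] = [-3, -3]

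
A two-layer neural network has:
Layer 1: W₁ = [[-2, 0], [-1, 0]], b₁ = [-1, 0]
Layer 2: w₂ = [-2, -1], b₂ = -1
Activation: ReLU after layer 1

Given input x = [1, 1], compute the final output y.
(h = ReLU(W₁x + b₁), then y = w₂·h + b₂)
y = -1

Layer 1 pre-activation: z₁ = [-3, -1]
After ReLU: h = [0, 0]
Layer 2 output: y = -2×0 + -1×0 + -1 = -1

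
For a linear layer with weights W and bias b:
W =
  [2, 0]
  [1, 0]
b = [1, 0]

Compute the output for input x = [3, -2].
y = [7, 3]

Wx = [2×3 + 0×-2, 1×3 + 0×-2]
   = [6, 3]
y = Wx + b = [6 + 1, 3 + 0] = [7, 3]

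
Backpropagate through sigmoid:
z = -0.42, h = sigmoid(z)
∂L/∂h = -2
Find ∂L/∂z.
∂L/∂z = -0.4786

σ(-0.42) = 0.3965
σ'(-0.42) = σ(-0.42)(1 - σ(-0.42)) = 0.3965 × 0.6035 = 0.2393
∂L/∂z = ∂L/∂h · σ'(z) = -2 × 0.2393 = -0.4786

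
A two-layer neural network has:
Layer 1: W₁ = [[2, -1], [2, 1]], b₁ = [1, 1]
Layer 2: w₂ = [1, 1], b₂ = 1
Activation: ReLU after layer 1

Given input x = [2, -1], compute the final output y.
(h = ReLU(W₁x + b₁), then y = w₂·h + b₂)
y = 11

Layer 1 pre-activation: z₁ = [6, 4]
After ReLU: h = [6, 4]
Layer 2 output: y = 1×6 + 1×4 + 1 = 11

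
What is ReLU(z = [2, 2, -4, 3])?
h = [2, 2, 0, 3]

ReLU applied element-wise: max(0,2)=2, max(0,2)=2, max(0,-4)=0, max(0,3)=3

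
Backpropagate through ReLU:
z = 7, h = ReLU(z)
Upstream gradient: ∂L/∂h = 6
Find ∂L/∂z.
∂L/∂z = 6

h = ReLU(7) = 7
Since z > 0: ∂h/∂z = 1
∂L/∂z = ∂L/∂h · ∂h/∂z = 6 × 1 = 6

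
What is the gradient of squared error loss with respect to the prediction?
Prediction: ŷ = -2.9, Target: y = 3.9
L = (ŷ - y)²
∂L/∂ŷ = -13.6

∂L/∂ŷ = 2(ŷ - y) = 2(-2.9 - 3.9) = 2(-6.8) = -13.6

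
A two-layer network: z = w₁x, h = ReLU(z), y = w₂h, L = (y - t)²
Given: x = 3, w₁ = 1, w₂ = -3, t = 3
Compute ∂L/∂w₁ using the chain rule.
∂L/∂w₁ = 216

Forward pass:
z = w₁x = 1×3 = 3
h = ReLU(3) = 3
y = w₂h = -3×3 = -9

Backward pass:
∂L/∂y = 2(y - t) = 2(-9 - 3) = -24
∂y/∂h = w₂ = -3
∂h/∂z = 1 (ReLU derivative)
∂z/∂w₁ = x = 3

∂L/∂w₁ = -24 × -3 × 1 × 3 = 216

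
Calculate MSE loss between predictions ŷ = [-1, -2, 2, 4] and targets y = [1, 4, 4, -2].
MSE = 20

MSE = (1/4)((-1-1)² + (-2-4)² + (2-4)² + (4--2)²) = (1/4)(4 + 36 + 4 + 36) = 20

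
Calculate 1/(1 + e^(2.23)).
0.09709

sigmoid(-2.23) = 1/(1 + e^(2.23)) = 1/(1 + 9.3) = 0.09709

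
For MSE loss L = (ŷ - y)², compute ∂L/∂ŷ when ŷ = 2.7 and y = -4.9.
∂L/∂ŷ = 15.2

∂L/∂ŷ = 2(ŷ - y) = 2(2.7 - -4.9) = 2(7.6) = 15.2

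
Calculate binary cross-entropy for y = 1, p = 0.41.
L = 0.8916

L = -1·log(0.41) - 0·log(0.59) = -log(0.41) = 0.8916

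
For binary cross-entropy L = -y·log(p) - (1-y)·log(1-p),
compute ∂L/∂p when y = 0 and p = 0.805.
∂L/∂p = 5.128

∂L/∂p = -y/p + (1-y)/(1-p) = 0 + 1/0.195 = 5.128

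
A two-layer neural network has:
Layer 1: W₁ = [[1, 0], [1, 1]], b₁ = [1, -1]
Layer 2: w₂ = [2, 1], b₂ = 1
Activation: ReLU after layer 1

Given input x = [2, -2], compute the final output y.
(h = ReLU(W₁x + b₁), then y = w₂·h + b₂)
y = 7

Layer 1 pre-activation: z₁ = [3, -1]
After ReLU: h = [3, 0]
Layer 2 output: y = 2×3 + 1×0 + 1 = 7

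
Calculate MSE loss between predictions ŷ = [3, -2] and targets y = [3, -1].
MSE = 0.5

MSE = (1/2)((3-3)² + (-2--1)²) = (1/2)(0 + 1) = 0.5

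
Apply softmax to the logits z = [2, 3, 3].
p = [0.1554, 0.4223, 0.4223]

exp(z) = [7.389, 20.09, 20.09]
Sum = 47.56
p = [0.1554, 0.4223, 0.4223]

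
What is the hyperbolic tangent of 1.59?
0.9201

tanh(1.59) = (e^(1.59) - e^(-1.59))/(e^(1.59) + e^(-1.59)) = 0.9201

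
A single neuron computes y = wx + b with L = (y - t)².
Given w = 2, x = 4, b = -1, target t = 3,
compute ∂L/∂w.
∂L/∂w = 32

y = wx + b = (2)(4) + -1 = 7
∂L/∂y = 2(y - t) = 2(7 - 3) = 8
∂y/∂w = x = 4
∂L/∂w = ∂L/∂y · ∂y/∂w = 8 × 4 = 32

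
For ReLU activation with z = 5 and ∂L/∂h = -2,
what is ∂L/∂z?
∂L/∂z = -2

h = ReLU(5) = 5
Since z > 0: ∂h/∂z = 1
∂L/∂z = ∂L/∂h · ∂h/∂z = -2 × 1 = -2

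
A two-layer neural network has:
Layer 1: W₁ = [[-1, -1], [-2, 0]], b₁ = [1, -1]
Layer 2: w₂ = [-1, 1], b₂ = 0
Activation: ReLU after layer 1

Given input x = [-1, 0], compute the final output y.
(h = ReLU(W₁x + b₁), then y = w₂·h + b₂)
y = -1

Layer 1 pre-activation: z₁ = [2, 1]
After ReLU: h = [2, 1]
Layer 2 output: y = -1×2 + 1×1 + 0 = -1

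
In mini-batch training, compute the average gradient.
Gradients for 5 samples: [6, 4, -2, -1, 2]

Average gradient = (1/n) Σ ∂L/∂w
Average gradient = 1.8

Average = (1/5)(6 + 4 + -2 + -1 + 2) = 9/5 = 1.8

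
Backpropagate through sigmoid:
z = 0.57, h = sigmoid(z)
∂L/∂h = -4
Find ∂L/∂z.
∂L/∂z = -0.923

σ(0.57) = 0.6388
σ'(0.57) = σ(0.57)(1 - σ(0.57)) = 0.6388 × 0.3612 = 0.2307
∂L/∂z = ∂L/∂h · σ'(z) = -4 × 0.2307 = -0.923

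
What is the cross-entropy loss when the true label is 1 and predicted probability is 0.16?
L = 1.833

L = -1·log(0.16) - 0·log(0.84) = -log(0.16) = 1.833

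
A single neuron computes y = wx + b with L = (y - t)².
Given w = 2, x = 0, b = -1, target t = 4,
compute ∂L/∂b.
∂L/∂b = -10

y = wx + b = (2)(0) + -1 = -1
∂L/∂y = 2(y - t) = 2(-1 - 4) = -10
∂y/∂b = 1
∂L/∂b = ∂L/∂y · ∂y/∂b = -10 × 1 = -10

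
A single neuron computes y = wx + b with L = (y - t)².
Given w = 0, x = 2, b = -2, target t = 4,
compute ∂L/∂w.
∂L/∂w = -24

y = wx + b = (0)(2) + -2 = -2
∂L/∂y = 2(y - t) = 2(-2 - 4) = -12
∂y/∂w = x = 2
∂L/∂w = ∂L/∂y · ∂y/∂w = -12 × 2 = -24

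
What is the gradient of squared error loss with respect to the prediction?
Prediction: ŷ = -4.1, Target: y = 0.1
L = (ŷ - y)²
∂L/∂ŷ = -8.4

∂L/∂ŷ = 2(ŷ - y) = 2(-4.1 - 0.1) = 2(-4.2) = -8.4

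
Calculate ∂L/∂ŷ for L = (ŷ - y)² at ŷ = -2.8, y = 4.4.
∂L/∂ŷ = -14.4

∂L/∂ŷ = 2(ŷ - y) = 2(-2.8 - 4.4) = 2(-7.2) = -14.4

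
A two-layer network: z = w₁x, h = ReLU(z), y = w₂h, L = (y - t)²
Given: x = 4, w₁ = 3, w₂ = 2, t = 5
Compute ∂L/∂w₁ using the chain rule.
∂L/∂w₁ = 304

Forward pass:
z = w₁x = 3×4 = 12
h = ReLU(12) = 12
y = w₂h = 2×12 = 24

Backward pass:
∂L/∂y = 2(y - t) = 2(24 - 5) = 38
∂y/∂h = w₂ = 2
∂h/∂z = 1 (ReLU derivative)
∂z/∂w₁ = x = 4

∂L/∂w₁ = 38 × 2 × 1 × 4 = 304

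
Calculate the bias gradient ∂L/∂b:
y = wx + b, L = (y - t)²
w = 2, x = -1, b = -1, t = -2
∂L/∂b = -2

y = wx + b = (2)(-1) + -1 = -3
∂L/∂y = 2(y - t) = 2(-3 - -2) = -2
∂y/∂b = 1
∂L/∂b = ∂L/∂y · ∂y/∂b = -2 × 1 = -2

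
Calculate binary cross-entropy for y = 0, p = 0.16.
L = 0.1744

L = -0·log(0.16) - 1·log(0.84) = -log(0.84) = 0.1744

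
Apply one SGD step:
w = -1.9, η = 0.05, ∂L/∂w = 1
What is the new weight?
w_new = -1.95

w_new = w - η·∂L/∂w = -1.9 - 0.05×(1) = -1.9 - (0.05) = -1.95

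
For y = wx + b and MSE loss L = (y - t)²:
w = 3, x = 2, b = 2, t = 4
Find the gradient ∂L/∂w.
∂L/∂w = 16

y = wx + b = (3)(2) + 2 = 8
∂L/∂y = 2(y - t) = 2(8 - 4) = 8
∂y/∂w = x = 2
∂L/∂w = ∂L/∂y · ∂y/∂w = 8 × 2 = 16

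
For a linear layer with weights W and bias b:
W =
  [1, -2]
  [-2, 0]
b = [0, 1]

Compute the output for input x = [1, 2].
y = [-3, -1]

Wx = [1×1 + -2×2, -2×1 + 0×2]
   = [-3, -2]
y = Wx + b = [-3 + 0, -2 + 1] = [-3, -1]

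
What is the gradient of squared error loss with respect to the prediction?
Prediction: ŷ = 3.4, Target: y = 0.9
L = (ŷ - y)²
∂L/∂ŷ = 5.0

∂L/∂ŷ = 2(ŷ - y) = 2(3.4 - 0.9) = 2(2.5) = 5.0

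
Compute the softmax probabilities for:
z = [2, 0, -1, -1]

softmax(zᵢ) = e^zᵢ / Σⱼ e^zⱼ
p = [0.8098, 0.1096, 0.0403, 0.0403]

exp(z) = [7.389, 1, 0.3679, 0.3679]
Sum = 9.125
p = [0.8098, 0.1096, 0.0403, 0.0403]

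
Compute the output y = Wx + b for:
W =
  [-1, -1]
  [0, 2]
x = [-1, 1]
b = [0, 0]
y = [0, 2]

Wx = [-1×-1 + -1×1, 0×-1 + 2×1]
   = [0, 2]
y = Wx + b = [0 + 0, 2 + 0] = [0, 2]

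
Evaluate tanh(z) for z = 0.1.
0.09967

tanh(0.1) = (e^(0.1) - e^(-0.1))/(e^(0.1) + e^(-0.1)) = 0.09967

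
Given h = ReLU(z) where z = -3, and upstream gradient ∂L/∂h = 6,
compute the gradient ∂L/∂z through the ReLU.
∂L/∂z = 0

h = ReLU(-3) = 0
Since z < 0: ∂h/∂z = 0
∂L/∂z = ∂L/∂h · ∂h/∂z = 6 × 0 = 0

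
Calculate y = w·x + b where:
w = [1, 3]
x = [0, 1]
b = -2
y = 1

y = (1)(0) + (3)(1) + -2 = 1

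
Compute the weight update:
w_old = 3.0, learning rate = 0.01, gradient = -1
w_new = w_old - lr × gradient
w_new = 3.01

w_new = w - η·∂L/∂w = 3.0 - 0.01×(-1) = 3.0 - (-0.01) = 3.01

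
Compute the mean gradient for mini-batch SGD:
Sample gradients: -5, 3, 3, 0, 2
Average gradient = 0.6

Average = (1/5)(-5 + 3 + 3 + 0 + 2) = 3/5 = 0.6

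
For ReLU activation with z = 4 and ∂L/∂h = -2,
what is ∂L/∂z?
∂L/∂z = -2

h = ReLU(4) = 4
Since z > 0: ∂h/∂z = 1
∂L/∂z = ∂L/∂h · ∂h/∂z = -2 × 1 = -2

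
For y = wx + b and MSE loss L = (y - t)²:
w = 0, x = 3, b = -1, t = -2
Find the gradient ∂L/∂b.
∂L/∂b = 2

y = wx + b = (0)(3) + -1 = -1
∂L/∂y = 2(y - t) = 2(-1 - -2) = 2
∂y/∂b = 1
∂L/∂b = ∂L/∂y · ∂y/∂b = 2 × 1 = 2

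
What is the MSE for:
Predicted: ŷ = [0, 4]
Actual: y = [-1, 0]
MSE = 8.5

MSE = (1/2)((0--1)² + (4-0)²) = (1/2)(1 + 16) = 8.5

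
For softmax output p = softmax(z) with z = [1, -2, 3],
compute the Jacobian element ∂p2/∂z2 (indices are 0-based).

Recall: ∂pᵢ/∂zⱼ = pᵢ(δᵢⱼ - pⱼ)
∂p2/∂z2 = 0.1089

p = softmax(z) = [0.1185, 0.0059, 0.8756]
p2 = 0.8756

∂p2/∂z2 = p2(1 - p2) = 0.8756 × (1 - 0.8756) = 0.1089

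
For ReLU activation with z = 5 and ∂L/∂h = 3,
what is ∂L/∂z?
∂L/∂z = 3

h = ReLU(5) = 5
Since z > 0: ∂h/∂z = 1
∂L/∂z = ∂L/∂h · ∂h/∂z = 3 × 1 = 3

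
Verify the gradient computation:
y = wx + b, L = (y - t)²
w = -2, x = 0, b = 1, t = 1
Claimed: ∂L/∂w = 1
Incorrect

y = (-2)(0) + 1 = 1
∂L/∂y = 2(y - t) = 2(1 - 1) = 0
∂y/∂w = x = 0
∂L/∂w = 0 × 0 = 0

Claimed value: 1
Incorrect: The correct gradient is 0.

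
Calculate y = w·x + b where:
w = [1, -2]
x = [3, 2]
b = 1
y = 0

y = (1)(3) + (-2)(2) + 1 = 0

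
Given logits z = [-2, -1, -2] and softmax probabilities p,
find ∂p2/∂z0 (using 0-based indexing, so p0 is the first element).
∂p2/∂z0 = -0.04492

p = softmax(z) = [0.2119, 0.5761, 0.2119]
p2 = 0.2119, p0 = 0.2119

∂p2/∂z0 = -p2 × p0 = -0.2119 × 0.2119 = -0.04492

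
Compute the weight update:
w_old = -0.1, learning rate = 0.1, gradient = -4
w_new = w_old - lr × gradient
w_new = 0.3

w_new = w - η·∂L/∂w = -0.1 - 0.1×(-4) = -0.1 - (-0.4) = 0.3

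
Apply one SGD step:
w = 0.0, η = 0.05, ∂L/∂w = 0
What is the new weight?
w_new = 0

w_new = w - η·∂L/∂w = 0.0 - 0.05×(0) = 0.0 - (0) = 0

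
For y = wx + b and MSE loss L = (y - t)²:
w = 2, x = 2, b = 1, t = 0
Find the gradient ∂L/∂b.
∂L/∂b = 10

y = wx + b = (2)(2) + 1 = 5
∂L/∂y = 2(y - t) = 2(5 - 0) = 10
∂y/∂b = 1
∂L/∂b = ∂L/∂y · ∂y/∂b = 10 × 1 = 10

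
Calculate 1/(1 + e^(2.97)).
0.0488

sigmoid(-2.97) = 1/(1 + e^(2.97)) = 1/(1 + 19.49) = 0.0488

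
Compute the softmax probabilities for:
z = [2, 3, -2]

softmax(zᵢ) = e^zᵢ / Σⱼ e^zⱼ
p = [0.2676, 0.7275, 0.0049]

exp(z) = [7.389, 20.09, 0.1353]
Sum = 27.61
p = [0.2676, 0.7275, 0.0049]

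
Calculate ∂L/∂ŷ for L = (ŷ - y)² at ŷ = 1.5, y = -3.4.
∂L/∂ŷ = 9.8

∂L/∂ŷ = 2(ŷ - y) = 2(1.5 - -3.4) = 2(4.9) = 9.8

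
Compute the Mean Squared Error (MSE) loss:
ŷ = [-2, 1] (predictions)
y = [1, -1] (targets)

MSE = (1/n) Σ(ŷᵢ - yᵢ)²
MSE = 6.5

MSE = (1/2)((-2-1)² + (1--1)²) = (1/2)(9 + 4) = 6.5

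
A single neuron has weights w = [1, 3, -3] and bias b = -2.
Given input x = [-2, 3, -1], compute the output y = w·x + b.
y = 8

y = (1)(-2) + (3)(3) + (-3)(-1) + -2 = 8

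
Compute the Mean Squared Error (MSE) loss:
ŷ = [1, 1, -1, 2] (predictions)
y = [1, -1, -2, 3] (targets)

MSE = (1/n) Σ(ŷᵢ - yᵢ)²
MSE = 1.5

MSE = (1/4)((1-1)² + (1--1)² + (-1--2)² + (2-3)²) = (1/4)(0 + 4 + 1 + 1) = 1.5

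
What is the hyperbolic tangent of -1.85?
-0.9517

tanh(-1.85) = (e^(-1.85) - e^(1.85))/(e^(-1.85) + e^(1.85)) = -0.9517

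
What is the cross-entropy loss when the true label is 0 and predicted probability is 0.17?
L = 0.1863

L = -0·log(0.17) - 1·log(0.83) = -log(0.83) = 0.1863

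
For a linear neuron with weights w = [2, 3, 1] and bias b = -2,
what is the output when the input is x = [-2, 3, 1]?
y = 4

y = (2)(-2) + (3)(3) + (1)(1) + -2 = 4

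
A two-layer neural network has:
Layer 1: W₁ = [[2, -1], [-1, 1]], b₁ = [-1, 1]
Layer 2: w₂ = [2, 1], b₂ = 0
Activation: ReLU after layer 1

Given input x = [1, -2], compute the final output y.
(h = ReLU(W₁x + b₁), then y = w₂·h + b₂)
y = 6

Layer 1 pre-activation: z₁ = [3, -2]
After ReLU: h = [3, 0]
Layer 2 output: y = 2×3 + 1×0 + 0 = 6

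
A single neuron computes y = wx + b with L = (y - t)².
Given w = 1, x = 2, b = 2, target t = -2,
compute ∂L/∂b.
∂L/∂b = 12

y = wx + b = (1)(2) + 2 = 4
∂L/∂y = 2(y - t) = 2(4 - -2) = 12
∂y/∂b = 1
∂L/∂b = ∂L/∂y · ∂y/∂b = 12 × 1 = 12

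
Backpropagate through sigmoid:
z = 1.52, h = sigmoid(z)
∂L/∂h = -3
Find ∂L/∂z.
∂L/∂z = -0.4418

σ(1.52) = 0.8205
σ'(1.52) = σ(1.52)(1 - σ(1.52)) = 0.8205 × 0.1795 = 0.1473
∂L/∂z = ∂L/∂h · σ'(z) = -3 × 0.1473 = -0.4418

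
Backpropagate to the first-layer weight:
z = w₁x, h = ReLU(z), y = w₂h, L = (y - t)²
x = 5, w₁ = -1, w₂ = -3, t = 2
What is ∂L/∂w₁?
∂L/∂w₁ = 0

Forward pass:
z = w₁x = -1×5 = -5
h = ReLU(-5) = 0
y = w₂h = -3×0 = 0

Backward pass:
∂L/∂y = 2(y - t) = 2(0 - 2) = -4
∂y/∂h = w₂ = -3
∂h/∂z = 0 (ReLU derivative)
∂z/∂w₁ = x = 5

∂L/∂w₁ = -4 × -3 × 0 × 5 = 0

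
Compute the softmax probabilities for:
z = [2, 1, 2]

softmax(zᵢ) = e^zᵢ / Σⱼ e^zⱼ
p = [0.4223, 0.1554, 0.4223]

exp(z) = [7.389, 2.718, 7.389]
Sum = 17.5
p = [0.4223, 0.1554, 0.4223]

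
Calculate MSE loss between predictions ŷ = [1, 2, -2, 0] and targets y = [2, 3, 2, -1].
MSE = 4.75

MSE = (1/4)((1-2)² + (2-3)² + (-2-2)² + (0--1)²) = (1/4)(1 + 1 + 16 + 1) = 4.75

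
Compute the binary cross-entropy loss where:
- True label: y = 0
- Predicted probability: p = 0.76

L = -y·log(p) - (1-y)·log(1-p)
L = 1.427

L = -0·log(0.76) - 1·log(0.24) = -log(0.24) = 1.427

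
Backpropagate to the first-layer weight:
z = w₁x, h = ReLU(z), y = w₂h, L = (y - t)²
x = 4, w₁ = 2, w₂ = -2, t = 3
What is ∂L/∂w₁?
∂L/∂w₁ = 304

Forward pass:
z = w₁x = 2×4 = 8
h = ReLU(8) = 8
y = w₂h = -2×8 = -16

Backward pass:
∂L/∂y = 2(y - t) = 2(-16 - 3) = -38
∂y/∂h = w₂ = -2
∂h/∂z = 1 (ReLU derivative)
∂z/∂w₁ = x = 4

∂L/∂w₁ = -38 × -2 × 1 × 4 = 304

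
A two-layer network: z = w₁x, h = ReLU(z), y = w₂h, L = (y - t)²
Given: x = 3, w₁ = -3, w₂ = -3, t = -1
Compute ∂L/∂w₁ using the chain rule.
∂L/∂w₁ = 0

Forward pass:
z = w₁x = -3×3 = -9
h = ReLU(-9) = 0
y = w₂h = -3×0 = 0

Backward pass:
∂L/∂y = 2(y - t) = 2(0 - -1) = 2
∂y/∂h = w₂ = -3
∂h/∂z = 0 (ReLU derivative)
∂z/∂w₁ = x = 3

∂L/∂w₁ = 2 × -3 × 0 × 3 = 0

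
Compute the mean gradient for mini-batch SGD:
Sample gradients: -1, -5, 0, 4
Average gradient = -0.5

Average = (1/4)(-1 + -5 + 0 + 4) = -2/4 = -0.5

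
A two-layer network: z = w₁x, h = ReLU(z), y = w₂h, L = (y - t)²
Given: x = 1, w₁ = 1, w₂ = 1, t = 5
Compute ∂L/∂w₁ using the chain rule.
∂L/∂w₁ = -8

Forward pass:
z = w₁x = 1×1 = 1
h = ReLU(1) = 1
y = w₂h = 1×1 = 1

Backward pass:
∂L/∂y = 2(y - t) = 2(1 - 5) = -8
∂y/∂h = w₂ = 1
∂h/∂z = 1 (ReLU derivative)
∂z/∂w₁ = x = 1

∂L/∂w₁ = -8 × 1 × 1 × 1 = -8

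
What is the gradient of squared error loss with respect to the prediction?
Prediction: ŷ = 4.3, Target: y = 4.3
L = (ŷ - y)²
∂L/∂ŷ = 0.0

∂L/∂ŷ = 2(ŷ - y) = 2(4.3 - 4.3) = 2(0.0) = 0.0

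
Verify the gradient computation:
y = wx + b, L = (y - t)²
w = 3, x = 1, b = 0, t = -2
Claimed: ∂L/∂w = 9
Incorrect

y = (3)(1) + 0 = 3
∂L/∂y = 2(y - t) = 2(3 - -2) = 10
∂y/∂w = x = 1
∂L/∂w = 10 × 1 = 10

Claimed value: 9
Incorrect: The correct gradient is 10.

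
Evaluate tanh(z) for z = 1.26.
0.8511

tanh(1.26) = (e^(1.26) - e^(-1.26))/(e^(1.26) + e^(-1.26)) = 0.8511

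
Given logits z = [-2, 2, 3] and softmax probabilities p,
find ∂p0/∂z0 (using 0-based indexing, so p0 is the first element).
∂p0/∂z0 = 0.004878

p = softmax(z) = [0.004902, 0.2676, 0.7275]
p0 = 0.004902

∂p0/∂z0 = p0(1 - p0) = 0.004902 × (1 - 0.004902) = 0.004878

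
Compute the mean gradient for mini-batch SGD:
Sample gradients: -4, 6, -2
Average gradient = 0

Average = (1/3)(-4 + 6 + -2) = 0/3 = 0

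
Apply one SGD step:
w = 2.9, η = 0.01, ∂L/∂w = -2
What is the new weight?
w_new = 2.92

w_new = w - η·∂L/∂w = 2.9 - 0.01×(-2) = 2.9 - (-0.02) = 2.92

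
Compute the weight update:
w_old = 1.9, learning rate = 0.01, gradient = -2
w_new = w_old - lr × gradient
w_new = 1.92

w_new = w - η·∂L/∂w = 1.9 - 0.01×(-2) = 1.9 - (-0.02) = 1.92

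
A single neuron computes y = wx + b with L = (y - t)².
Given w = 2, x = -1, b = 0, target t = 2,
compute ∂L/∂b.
∂L/∂b = -8

y = wx + b = (2)(-1) + 0 = -2
∂L/∂y = 2(y - t) = 2(-2 - 2) = -8
∂y/∂b = 1
∂L/∂b = ∂L/∂y · ∂y/∂b = -8 × 1 = -8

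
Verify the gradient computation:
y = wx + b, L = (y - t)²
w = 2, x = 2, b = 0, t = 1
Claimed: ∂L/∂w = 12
Correct

y = (2)(2) + 0 = 4
∂L/∂y = 2(y - t) = 2(4 - 1) = 6
∂y/∂w = x = 2
∂L/∂w = 6 × 2 = 12

Claimed value: 12
Correct: The correct gradient is 12.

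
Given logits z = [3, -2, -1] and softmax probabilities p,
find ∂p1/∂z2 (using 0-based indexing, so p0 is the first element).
∂p1/∂z2 = -0.0001175

p = softmax(z) = [0.9756, 0.006573, 0.01787]
p1 = 0.006573, p2 = 0.01787

∂p1/∂z2 = -p1 × p2 = -0.006573 × 0.01787 = -0.0001175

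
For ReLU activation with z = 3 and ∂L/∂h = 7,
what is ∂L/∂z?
∂L/∂z = 7

h = ReLU(3) = 3
Since z > 0: ∂h/∂z = 1
∂L/∂z = ∂L/∂h · ∂h/∂z = 7 × 1 = 7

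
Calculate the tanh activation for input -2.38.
-0.983

tanh(-2.38) = (e^(-2.38) - e^(2.38))/(e^(-2.38) + e^(2.38)) = -0.983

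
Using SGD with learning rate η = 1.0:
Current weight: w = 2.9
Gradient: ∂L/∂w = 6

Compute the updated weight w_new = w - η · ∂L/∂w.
w_new = -3.1

w_new = w - η·∂L/∂w = 2.9 - 1.0×(6) = 2.9 - (6) = -3.1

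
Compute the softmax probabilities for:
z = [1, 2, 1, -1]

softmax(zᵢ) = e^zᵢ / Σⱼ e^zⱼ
p = [0.206, 0.5601, 0.206, 0.0279]

exp(z) = [2.718, 7.389, 2.718, 0.3679]
Sum = 13.19
p = [0.206, 0.5601, 0.206, 0.0279]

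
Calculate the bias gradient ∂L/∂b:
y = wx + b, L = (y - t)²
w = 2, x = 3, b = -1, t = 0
∂L/∂b = 10

y = wx + b = (2)(3) + -1 = 5
∂L/∂y = 2(y - t) = 2(5 - 0) = 10
∂y/∂b = 1
∂L/∂b = ∂L/∂y · ∂y/∂b = 10 × 1 = 10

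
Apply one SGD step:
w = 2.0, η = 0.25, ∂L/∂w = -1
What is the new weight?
w_new = 2.25

w_new = w - η·∂L/∂w = 2.0 - 0.25×(-1) = 2.0 - (-0.25) = 2.25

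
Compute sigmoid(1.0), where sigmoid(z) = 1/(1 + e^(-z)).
0.7311

sigmoid(1.0) = 1/(1 + e^(-1.0)) = 1/(1 + 0.3679) = 0.7311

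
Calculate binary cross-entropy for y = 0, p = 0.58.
L = 0.8675

L = -0·log(0.58) - 1·log(0.42) = -log(0.42) = 0.8675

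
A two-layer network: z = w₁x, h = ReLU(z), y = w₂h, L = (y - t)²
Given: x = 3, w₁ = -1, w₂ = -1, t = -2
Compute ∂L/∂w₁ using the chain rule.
∂L/∂w₁ = 0

Forward pass:
z = w₁x = -1×3 = -3
h = ReLU(-3) = 0
y = w₂h = -1×0 = 0

Backward pass:
∂L/∂y = 2(y - t) = 2(0 - -2) = 4
∂y/∂h = w₂ = -1
∂h/∂z = 0 (ReLU derivative)
∂z/∂w₁ = x = 3

∂L/∂w₁ = 4 × -1 × 0 × 3 = 0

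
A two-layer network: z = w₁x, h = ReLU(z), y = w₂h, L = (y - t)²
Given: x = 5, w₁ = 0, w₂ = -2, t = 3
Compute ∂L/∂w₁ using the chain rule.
∂L/∂w₁ = 0

Forward pass:
z = w₁x = 0×5 = 0
h = ReLU(0) = 0
y = w₂h = -2×0 = 0

Backward pass:
∂L/∂y = 2(y - t) = 2(0 - 3) = -6
∂y/∂h = w₂ = -2
∂h/∂z = 0 (ReLU derivative)
∂z/∂w₁ = x = 5

∂L/∂w₁ = -6 × -2 × 0 × 5 = 0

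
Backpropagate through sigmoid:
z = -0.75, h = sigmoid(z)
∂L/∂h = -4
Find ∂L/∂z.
∂L/∂z = -0.8716

σ(-0.75) = 0.3208
σ'(-0.75) = σ(-0.75)(1 - σ(-0.75)) = 0.3208 × 0.6792 = 0.2179
∂L/∂z = ∂L/∂h · σ'(z) = -4 × 0.2179 = -0.8716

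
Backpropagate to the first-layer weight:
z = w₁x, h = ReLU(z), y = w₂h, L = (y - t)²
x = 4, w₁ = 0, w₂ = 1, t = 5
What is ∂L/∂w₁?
∂L/∂w₁ = 0

Forward pass:
z = w₁x = 0×4 = 0
h = ReLU(0) = 0
y = w₂h = 1×0 = 0

Backward pass:
∂L/∂y = 2(y - t) = 2(0 - 5) = -10
∂y/∂h = w₂ = 1
∂h/∂z = 0 (ReLU derivative)
∂z/∂w₁ = x = 4

∂L/∂w₁ = -10 × 1 × 0 × 4 = 0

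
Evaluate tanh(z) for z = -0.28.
-0.2729

tanh(-0.28) = (e^(-0.28) - e^(0.28))/(e^(-0.28) + e^(0.28)) = -0.2729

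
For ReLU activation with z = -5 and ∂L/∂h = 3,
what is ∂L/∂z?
∂L/∂z = 0

h = ReLU(-5) = 0
Since z < 0: ∂h/∂z = 0
∂L/∂z = ∂L/∂h · ∂h/∂z = 3 × 0 = 0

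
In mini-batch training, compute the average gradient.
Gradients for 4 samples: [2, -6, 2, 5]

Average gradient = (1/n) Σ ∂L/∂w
Average gradient = 0.75

Average = (1/4)(2 + -6 + 2 + 5) = 3/4 = 0.75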